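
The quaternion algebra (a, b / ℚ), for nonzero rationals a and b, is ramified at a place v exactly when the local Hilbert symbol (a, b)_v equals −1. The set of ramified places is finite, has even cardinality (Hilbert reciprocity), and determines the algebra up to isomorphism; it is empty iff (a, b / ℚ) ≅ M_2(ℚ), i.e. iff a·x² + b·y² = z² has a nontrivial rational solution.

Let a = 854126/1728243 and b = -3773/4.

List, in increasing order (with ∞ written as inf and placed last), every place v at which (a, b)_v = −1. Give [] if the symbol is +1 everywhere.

Mod squares: a ≡ 42, b ≡ -77. Check v ∈ {∞, 2, 3, 7, 11, 13, 19, 23}.
v=3: a=3^-3·(≡2), b=3^0·(≡1) mod 3; (2|3)=-1, (1|3)=+1; (−1)^{-3·0·1}·(-1)^0·(+1)^-3 = +1.
v=11: a=11^-2·(≡4), b=11^1·(≡5) mod 11; (4|11)=+1, (5|11)=+1; (−1)^{-2·1·5}·(+1)^1·(+1)^-2 = +1.
v=∞: 42 > 0 and -77 < 0  ⇒  (a,b)_∞ = +1.
v=19: a=19^2·(≡16), b=19^0·(≡2) mod 19; (16|19)=+1, (2|19)=-1; (−1)^{2·0·9}·(+1)^0·(-1)^2 = +1.
v=7: a=7^1·(≡6), b=7^3·(≡6) mod 7; (6|7)=-1, (6|7)=-1; (−1)^{1·3·3}·(-1)^3·(-1)^1 = -1.
v=23: a=23^-2·(≡21), b=23^0·(≡17) mod 23; (21|23)=-1, (17|23)=-1; (−1)^{-2·0·11}·(-1)^0·(-1)^-2 = +1.
v=2: v_2(a)=1, v_2(b)=-2; units ≡ 5, 3 (mod 8); ε·ε+αω+βω = 0·1+1·1+-2·1 ≡ 1  ⇒  (a,b)_2 = -1.
v=13: a=13^2·(≡1), b=13^0·(≡9) mod 13; (1|13)=+1, (9|13)=+1; (−1)^{2·0·6}·(+1)^0·(+1)^2 = +1.
Ram(42, -77) = {2, 7}; no ℚ_2-point on the conic.

[2, 7]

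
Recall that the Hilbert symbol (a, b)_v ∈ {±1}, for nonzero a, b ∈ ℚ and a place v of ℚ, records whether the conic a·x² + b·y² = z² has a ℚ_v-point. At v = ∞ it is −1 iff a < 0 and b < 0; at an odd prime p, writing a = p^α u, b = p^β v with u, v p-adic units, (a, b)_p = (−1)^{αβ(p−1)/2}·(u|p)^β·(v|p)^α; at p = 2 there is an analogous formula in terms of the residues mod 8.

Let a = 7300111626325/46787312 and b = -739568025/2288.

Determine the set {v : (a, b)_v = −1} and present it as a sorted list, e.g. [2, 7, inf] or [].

Mod squares: a ≡ 5291, b ≡ -143. Check v ∈ {∞, 2, 3, 5, 7, 11, 13, 37}.
v=11: a=11^-3·(≡8), b=11^-1·(≡9) mod 11; (8|11)=-1, (9|11)=+1; (−1)^{-3·-1·5}·(-1)^-1·(+1)^-3 = +1.
v=13: a=13^-3·(≡12), b=13^-1·(≡11) mod 13; (12|13)=+1, (11|13)=-1; (−1)^{-3·-1·6}·(+1)^-1·(-1)^-3 = -1.
v=7: a=7^8·(≡5), b=7^4·(≡4) mod 7; (5|7)=-1, (4|7)=+1; (−1)^{8·4·3}·(-1)^4·(+1)^8 = +1.
v=37: a=37^3·(≡22), b=37^2·(≡35) mod 37; (22|37)=-1, (35|37)=-1; (−1)^{3·2·18}·(-1)^2·(-1)^3 = -1.
v=3: a=3^0·(≡2), b=3^2·(≡1) mod 3; (2|3)=-1, (1|3)=+1; (−1)^{0·2·1}·(-1)^2·(+1)^0 = +1.
v=5: a=5^2·(≡4), b=5^2·(≡3) mod 5; (4|5)=+1, (3|5)=-1; (−1)^{2·2·2}·(+1)^2·(-1)^2 = +1.
v=∞: 5291 > 0 and -143 < 0  ⇒  (a,b)_∞ = +1.
v=2: v_2(a)=-4, v_2(b)=-4; units ≡ 3, 1 (mod 8); ε·ε+αω+βω = 1·0+-4·0+-4·1 ≡ 0  ⇒  (a,b)_2 = +1.
(5291, -143 / ℚ) ramifies at {13, 37}: a division algebra.

[13, 37]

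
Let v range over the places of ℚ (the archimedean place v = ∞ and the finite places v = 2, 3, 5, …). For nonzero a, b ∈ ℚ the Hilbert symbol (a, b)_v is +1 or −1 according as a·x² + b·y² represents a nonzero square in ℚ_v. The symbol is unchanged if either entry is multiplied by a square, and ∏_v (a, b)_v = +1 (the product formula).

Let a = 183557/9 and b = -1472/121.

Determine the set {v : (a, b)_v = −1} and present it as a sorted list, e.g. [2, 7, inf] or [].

(a, b) ≡ (1517, -23) mod (ℚ^×)²; places V = {2, 3, 11, 23, 37, 41, ∞}.
(a,b)_2: α=0, β=6; u≡5, v≡1 (mod 8); ε(u)ε(v)=0·0, αω(v)=0·0, βω(u)=6·1; sum ≡ 0  ⇒  +1.
(a,b)_∞: sgn(1517)=+, sgn(-23)=−, so +1.
(a,b)_11: α=2, u≡6; β=-2, v≡2 (mod 11); (6|11)=-1, (2|11)=-1; sign (−1)^0·-1^-2·-1^2 = +1.
(a,b)_37: α=1, u≡25; β=0, v≡23 (mod 37); (25|37)=+1, (23|37)=-1; sign (−1)^0·+1^0·-1^1 = -1.
(a,b)_41: α=1, u≡10; β=0, v≡39 (mod 41); (10|41)=+1, (39|41)=+1; sign (−1)^0·+1^0·+1^1 = +1.
(a,b)_3: α=-2, u≡2; β=0, v≡1 (mod 3); (2|3)=-1, (1|3)=+1; sign (−1)^0·-1^0·+1^-2 = +1.
(a,b)_23: α=0, u≡7; β=1, v≡20 (mod 23); (7|23)=-1, (20|23)=-1; sign (−1)^0·-1^1·-1^0 = -1.
Ram(1517, -23) = {23, 37}; no ℚ_23-point on the conic.

[23, 37]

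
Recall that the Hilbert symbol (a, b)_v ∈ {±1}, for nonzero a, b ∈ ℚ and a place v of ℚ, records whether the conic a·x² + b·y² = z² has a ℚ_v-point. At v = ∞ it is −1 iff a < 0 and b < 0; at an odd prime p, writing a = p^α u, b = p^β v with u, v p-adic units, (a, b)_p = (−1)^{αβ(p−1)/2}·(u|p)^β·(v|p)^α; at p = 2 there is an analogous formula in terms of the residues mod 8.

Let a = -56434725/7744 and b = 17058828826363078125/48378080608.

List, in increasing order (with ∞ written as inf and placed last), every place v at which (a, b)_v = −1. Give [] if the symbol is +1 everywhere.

(a, b) ≡ (-29, 24700286) mod (ℚ^×)²; places V = {2, 3, 5, 7, 11, 13, 17, 29, 31, 41, 47, ∞}.
(a,b)_7: α=0, u≡5; β=4, v≡2 (mod 7); (5|7)=-1, (2|7)=+1; sign (−1)^0·-1^4·+1^0 = +1.
(a,b)_41: α=0, u≡14; β=1, v≡20 (mod 41); (14|41)=-1, (20|41)=+1; sign (−1)^0·-1^1·+1^0 = -1.
(a,b)_2: α=-6, β=-5; u≡3, v≡7 (mod 8); ε(u)ε(v)=1·1, αω(v)=-6·0, βω(u)=-5·1; sum ≡ 0  ⇒  +1.
(a,b)_17: α=0, u≡10; β=3, v≡15 (mod 17); (10|17)=-1, (15|17)=+1; sign (−1)^0·-1^3·+1^0 = -1.
(a,b)_11: α=-2, u≡3; β=-4, v≡7 (mod 11); (3|11)=+1, (7|11)=-1; sign (−1)^0·+1^-4·-1^-2 = +1.
(a,b)_31: α=2, u≡7; β=2, v≡21 (mod 31); (7|31)=+1, (21|31)=-1; sign (−1)^0·+1^2·-1^2 = +1.
(a,b)_3: α=4, u≡1; β=4, v≡2 (mod 3); (1|3)=+1, (2|3)=-1; sign (−1)^0·+1^4·-1^4 = +1.
(a,b)_47: α=0, u≡42; β=-1, v≡26 (mod 47); (42|47)=+1, (26|47)=-1; sign (−1)^0·+1^-1·-1^0 = +1.
(a,b)_29: α=1, u≡20; β=1, v≡13 (mod 29); (20|29)=+1, (13|29)=+1; sign (−1)^0·+1^1·+1^1 = +1.
(a,b)_5: α=2, u≡4; β=6, v≡4 (mod 5); (4|5)=+1, (4|5)=+1; sign (−1)^0·+1^6·+1^2 = +1.
(a,b)_∞: sgn(-29)=−, sgn(24700286)=+, so +1.
(a,b)_13: α=0, u≡12; β=-3, v≡7 (mod 13); (12|13)=+1, (7|13)=-1; sign (−1)^0·+1^-3·-1^0 = +1.
Ram(-29, 24700286) = {17, 41}; no ℚ_17-point on the conic.

[17, 41]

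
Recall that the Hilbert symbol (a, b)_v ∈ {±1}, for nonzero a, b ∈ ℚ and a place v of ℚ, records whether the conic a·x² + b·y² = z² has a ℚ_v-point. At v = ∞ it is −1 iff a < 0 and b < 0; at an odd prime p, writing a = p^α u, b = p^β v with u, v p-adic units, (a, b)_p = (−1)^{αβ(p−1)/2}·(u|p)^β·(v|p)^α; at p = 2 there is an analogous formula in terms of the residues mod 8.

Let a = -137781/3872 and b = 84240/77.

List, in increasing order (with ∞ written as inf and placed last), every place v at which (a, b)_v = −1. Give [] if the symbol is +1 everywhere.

(a, b) ≡ (-42, 5005) mod (ℚ^×)²; places V = {2, 3, 5, 7, 11, 13, ∞}.
(a,b)_2: α=-5, β=4; u≡3, v≡5 (mod 8); ε(u)ε(v)=1·0, αω(v)=-5·1, βω(u)=4·1; sum ≡ 1  ⇒  -1.
(a,b)_5: α=0, u≡2; β=1, v≡4 (mod 5); (2|5)=-1, (4|5)=+1; sign (−1)^0·-1^1·+1^0 = -1.
(a,b)_13: α=0, u≡10; β=1, v≡7 (mod 13); (10|13)=+1, (7|13)=-1; sign (−1)^0·+1^1·-1^0 = +1.
(a,b)_11: α=-2, u≡6; β=-1, v≡5 (mod 11); (6|11)=-1, (5|11)=+1; sign (−1)^0·-1^-1·+1^-2 = -1.
(a,b)_7: α=1, u≡1; β=-1, v≡4 (mod 7); (1|7)=+1, (4|7)=+1; sign (−1)^1·+1^-1·+1^1 = -1.
(a,b)_∞: sgn(-42)=−, sgn(5005)=+, so +1.
(a,b)_3: α=9, u≡1; β=4, v≡1 (mod 3); (1|3)=+1, (1|3)=+1; sign (−1)^0·+1^4·+1^9 = +1.
(-42, 5005 / ℚ) ramifies at {2, 5, 7, 11}: a division algebra.

[2, 5, 7, 11]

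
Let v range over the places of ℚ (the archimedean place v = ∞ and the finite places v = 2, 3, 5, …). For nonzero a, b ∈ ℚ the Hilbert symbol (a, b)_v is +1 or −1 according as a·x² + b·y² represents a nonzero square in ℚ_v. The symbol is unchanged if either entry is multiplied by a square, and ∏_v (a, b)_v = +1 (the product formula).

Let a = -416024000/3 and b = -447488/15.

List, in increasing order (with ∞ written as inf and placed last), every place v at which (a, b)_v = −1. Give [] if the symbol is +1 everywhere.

Mod squares: a ≡ -780045, b ≡ -6555. Check v ∈ {∞, 2, 3, 5, 7, 17, 19, 23}.
v=∞: -780045 < 0 and -6555 < 0  ⇒  (a,b)_∞ = -1.
v=5: a=5^3·(≡1), b=5^-1·(≡4) mod 5; (1|5)=+1, (4|5)=+1; (−1)^{3·-1·2}·(+1)^-1·(+1)^3 = +1.
v=2: v_2(a)=6, v_2(b)=10; units ≡ 3, 5 (mod 8); ε·ε+αω+βω = 1·0+6·1+10·1 ≡ 0  ⇒  (a,b)_2 = +1.
v=19: a=19^1·(≡6), b=19^1·(≡17) mod 19; (6|19)=+1, (17|19)=+1; (−1)^{1·1·9}·(+1)^1·(+1)^1 = -1.
v=7: a=7^1·(≡3), b=7^0·(≡1) mod 7; (3|7)=-1, (1|7)=+1; (−1)^{1·0·3}·(-1)^0·(+1)^1 = +1.
v=3: a=3^-1·(≡1), b=3^-1·(≡2) mod 3; (1|3)=+1, (2|3)=-1; (−1)^{-1·-1·1}·(+1)^-1·(-1)^-1 = +1.
v=17: a=17^1·(≡9), b=17^0·(≡7) mod 17; (9|17)=+1, (7|17)=-1; (−1)^{1·0·8}·(+1)^0·(-1)^1 = -1.
v=23: a=23^1·(≡17), b=23^1·(≡17) mod 23; (17|23)=-1, (17|23)=-1; (−1)^{1·1·11}·(-1)^1·(-1)^1 = -1.
(-780045, -6555 / ℚ) ramifies at {17, 19, 23, ∞}: a division algebra.

[17, 19, 23, inf]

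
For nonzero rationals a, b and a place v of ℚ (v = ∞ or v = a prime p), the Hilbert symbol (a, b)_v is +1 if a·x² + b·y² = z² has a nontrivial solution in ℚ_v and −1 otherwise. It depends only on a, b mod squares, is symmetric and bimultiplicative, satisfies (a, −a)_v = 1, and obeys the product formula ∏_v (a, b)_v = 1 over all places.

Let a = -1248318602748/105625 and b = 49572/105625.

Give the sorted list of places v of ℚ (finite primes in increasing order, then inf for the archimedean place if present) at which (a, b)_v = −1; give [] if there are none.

[3, 7]

(a, b) ≡ (-6783, 17) mod (ℚ^×)²; places V = {2, 3, 5, 7, 13, 17, 19, ∞}.
(a,b)_13: α=-2, u≡4; β=-2, v≡3 (mod 13); (4|13)=+1, (3|13)=+1; sign (−1)^0·+1^-2·+1^-2 = +1.
(a,b)_7: α=3, u≡2; β=0, v≡6 (mod 7); (2|7)=+1, (6|7)=-1; sign (−1)^0·+1^0·-1^3 = -1.
(a,b)_19: α=3, u≡7; β=0, v≡5 (mod 19); (7|19)=+1, (5|19)=+1; sign (−1)^0·+1^0·+1^3 = +1.
(a,b)_5: α=-4, u≡3; β=-4, v≡3 (mod 5); (3|5)=-1, (3|5)=-1; sign (−1)^0·-1^-4·-1^-4 = +1.
(a,b)_3: α=3, u≡1; β=6, v≡2 (mod 3); (1|3)=+1, (2|3)=-1; sign (−1)^0·+1^6·-1^3 = -1.
(a,b)_17: α=3, u≡15; β=1, v≡15 (mod 17); (15|17)=+1, (15|17)=+1; sign (−1)^0·+1^1·+1^3 = +1.
(a,b)_2: α=2, β=2; u≡1, v≡1 (mod 8); ε(u)ε(v)=0·0, αω(v)=2·0, βω(u)=2·0; sum ≡ 0  ⇒  +1.
(a,b)_∞: sgn(-6783)=−, sgn(17)=+, so +1.
Ram(-6783, 17) = {3, 7}; no ℚ_3-point on the conic.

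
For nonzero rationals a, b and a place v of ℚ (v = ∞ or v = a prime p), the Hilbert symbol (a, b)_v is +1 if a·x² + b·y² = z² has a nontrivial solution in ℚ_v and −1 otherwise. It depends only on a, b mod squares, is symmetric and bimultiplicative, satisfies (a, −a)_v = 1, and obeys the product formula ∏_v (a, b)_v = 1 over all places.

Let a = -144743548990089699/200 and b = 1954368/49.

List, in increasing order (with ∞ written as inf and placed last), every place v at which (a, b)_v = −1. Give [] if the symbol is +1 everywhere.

[13, 17]

Mod squares: a ≡ -22678, b ≡ 377. Check v ∈ {∞, 2, 3, 5, 7, 13, 17, 23, 29}.
v=23: a=23^1·(≡4), b=23^0·(≡4) mod 23; (4|23)=+1, (4|23)=+1; (−1)^{1·0·11}·(+1)^0·(+1)^1 = +1.
v=2: v_2(a)=-3, v_2(b)=6; units ≡ 5, 1 (mod 8); ε·ε+αω+βω = 0·0+-3·0+6·1 ≡ 0  ⇒  (a,b)_2 = +1.
v=∞: -22678 < 0 and 377 > 0  ⇒  (a,b)_∞ = +1.
v=17: a=17^1·(≡15), b=17^0·(≡10) mod 17; (15|17)=+1, (10|17)=-1; (−1)^{1·0·8}·(+1)^0·(-1)^1 = -1.
v=7: a=7^0·(≡2), b=7^-2·(≡3) mod 7; (2|7)=+1, (3|7)=-1; (−1)^{0·-2·3}·(+1)^-2·(-1)^0 = +1.
v=13: a=13^4·(≡5), b=13^1·(≡3) mod 13; (5|13)=-1, (3|13)=+1; (−1)^{4·1·6}·(-1)^1·(+1)^4 = -1.
v=5: a=5^-2·(≡2), b=5^0·(≡2) mod 5; (2|5)=-1, (2|5)=-1; (−1)^{-2·0·2}·(-1)^0·(-1)^-2 = +1.
v=29: a=29^3·(≡1), b=29^1·(≡23) mod 29; (1|29)=+1, (23|29)=+1; (−1)^{3·1·14}·(+1)^1·(+1)^3 = +1.
v=3: a=3^12·(≡2), b=3^4·(≡2) mod 3; (2|3)=-1, (2|3)=-1; (−1)^{12·4·1}·(-1)^4·(-1)^12 = +1.
|Ram(-22678, 377)| = 2, even; anisotropic at {13, 17}.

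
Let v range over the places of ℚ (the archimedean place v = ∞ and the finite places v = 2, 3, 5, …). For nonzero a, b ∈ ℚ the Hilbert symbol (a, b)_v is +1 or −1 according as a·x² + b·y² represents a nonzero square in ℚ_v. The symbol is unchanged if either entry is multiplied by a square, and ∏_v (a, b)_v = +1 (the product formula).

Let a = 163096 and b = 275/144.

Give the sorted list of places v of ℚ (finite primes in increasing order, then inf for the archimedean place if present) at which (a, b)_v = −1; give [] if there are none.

[11, 29]

Mod squares: a ≡ 40774, b ≡ 11. Check v ∈ {∞, 2, 3, 5, 11, 19, 29, 37}.
v=11: a=11^0·(≡10), b=11^1·(≡3) mod 11; (10|11)=-1, (3|11)=+1; (−1)^{0·1·5}·(-1)^1·(+1)^0 = -1.
v=2: v_2(a)=3, v_2(b)=-4; units ≡ 3, 3 (mod 8); ε·ε+αω+βω = 1·1+3·1+-4·1 ≡ 0  ⇒  (a,b)_2 = +1.
v=5: a=5^0·(≡1), b=5^2·(≡4) mod 5; (1|5)=+1, (4|5)=+1; (−1)^{0·2·2}·(+1)^2·(+1)^0 = +1.
v=∞: 40774 > 0 and 11 > 0  ⇒  (a,b)_∞ = +1.
v=19: a=19^1·(≡15), b=19^0·(≡6) mod 19; (15|19)=-1, (6|19)=+1; (−1)^{1·0·9}·(-1)^0·(+1)^1 = +1.
v=3: a=3^0·(≡1), b=3^-2·(≡2) mod 3; (1|3)=+1, (2|3)=-1; (−1)^{0·-2·1}·(+1)^-2·(-1)^0 = +1.
v=37: a=37^1·(≡5), b=37^0·(≡33) mod 37; (5|37)=-1, (33|37)=+1; (−1)^{1·0·18}·(-1)^0·(+1)^1 = +1.
v=29: a=29^1·(≡27), b=29^0·(≡15) mod 29; (27|29)=-1, (15|29)=-1; (−1)^{1·0·14}·(-1)^0·(-1)^1 = -1.
Ram(40774, 11) = {11, 29}; no ℚ_11-point on the conic.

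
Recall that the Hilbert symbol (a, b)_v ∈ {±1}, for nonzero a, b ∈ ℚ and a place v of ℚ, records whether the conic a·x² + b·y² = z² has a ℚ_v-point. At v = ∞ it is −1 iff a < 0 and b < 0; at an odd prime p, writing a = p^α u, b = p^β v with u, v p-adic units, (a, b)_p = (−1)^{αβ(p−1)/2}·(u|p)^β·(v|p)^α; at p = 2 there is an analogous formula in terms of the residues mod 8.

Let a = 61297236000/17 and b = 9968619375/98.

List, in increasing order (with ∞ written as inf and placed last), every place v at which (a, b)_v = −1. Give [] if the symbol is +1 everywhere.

[3, 5, 11, 13]

Mod squares: a ≡ 72930, b ≡ 4862. Check v ∈ {∞, 2, 3, 5, 7, 11, 13, 17}.
v=13: a=13^1·(≡8), b=13^1·(≡12) mod 13; (8|13)=-1, (12|13)=+1; (−1)^{1·1·6}·(-1)^1·(+1)^1 = -1.
v=2: v_2(a)=5, v_2(b)=-1; units ≡ 1, 7 (mod 8); ε·ε+αω+βω = 0·1+5·0+-1·0 ≡ 0  ⇒  (a,b)_2 = +1.
v=3: a=3^7·(≡1), b=3^8·(≡2) mod 3; (1|3)=+1, (2|3)=-1; (−1)^{7·8·1}·(+1)^8·(-1)^7 = -1.
v=∞: 72930 > 0 and 4862 > 0  ⇒  (a,b)_∞ = +1.
v=5: a=5^3·(≡4), b=5^4·(≡2) mod 5; (4|5)=+1, (2|5)=-1; (−1)^{3·4·2}·(+1)^4·(-1)^3 = -1.
v=17: a=17^-1·(≡12), b=17^1·(≡10) mod 17; (12|17)=-1, (10|17)=-1; (−1)^{-1·1·8}·(-1)^1·(-1)^-1 = +1.
v=11: a=11^1·(≡6), b=11^1·(≡10) mod 11; (6|11)=-1, (10|11)=-1; (−1)^{1·1·5}·(-1)^1·(-1)^1 = -1.
v=7: a=7^2·(≡2), b=7^-2·(≡4) mod 7; (2|7)=+1, (4|7)=+1; (−1)^{2·-2·3}·(+1)^-2·(+1)^2 = +1.
Ram(72930, 4862) = {3, 5, 11, 13}; no ℚ_3-point on the conic.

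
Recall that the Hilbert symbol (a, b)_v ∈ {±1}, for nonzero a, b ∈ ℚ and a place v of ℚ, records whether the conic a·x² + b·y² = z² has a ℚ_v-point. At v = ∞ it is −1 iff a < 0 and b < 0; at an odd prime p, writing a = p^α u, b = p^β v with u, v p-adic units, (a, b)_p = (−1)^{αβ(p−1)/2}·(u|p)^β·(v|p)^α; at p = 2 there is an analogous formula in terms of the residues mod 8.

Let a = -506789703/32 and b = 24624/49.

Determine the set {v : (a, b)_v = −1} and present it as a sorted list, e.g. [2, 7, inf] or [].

(a, b) ≡ (-255374, 19) mod (ℚ^×)²; places V = {2, 3, 7, 17, 19, 29, 37, ∞}.
(a,b)_17: α=1, u≡5; β=0, v≡13 (mod 17); (5|17)=-1, (13|17)=+1; sign (−1)^0·-1^0·+1^1 = +1.
(a,b)_7: α=3, u≡1; β=-2, v≡5 (mod 7); (1|7)=+1, (5|7)=-1; sign (−1)^0·+1^-2·-1^3 = -1.
(a,b)_∞: sgn(-255374)=−, sgn(19)=+, so +1.
(a,b)_29: α=1, u≡3; β=0, v≡19 (mod 29); (3|29)=-1, (19|29)=-1; sign (−1)^0·-1^0·-1^1 = -1.
(a,b)_37: α=1, u≡20; β=0, v≡17 (mod 37); (20|37)=-1, (17|37)=-1; sign (−1)^0·-1^0·-1^1 = -1.
(a,b)_2: α=-5, β=4; u≡1, v≡3 (mod 8); ε(u)ε(v)=0·1, αω(v)=-5·1, βω(u)=4·0; sum ≡ 1  ⇒  -1.
(a,b)_19: α=0, u≡4; β=1, v≡9 (mod 19); (4|19)=+1, (9|19)=+1; sign (−1)^0·+1^1·+1^0 = +1.
(a,b)_3: α=4, u≡1; β=4, v≡1 (mod 3); (1|3)=+1, (1|3)=+1; sign (−1)^0·+1^4·+1^4 = +1.
Ram(-255374, 19) = {2, 7, 29, 37}; no ℚ_2-point on the conic.

[2, 7, 29, 37]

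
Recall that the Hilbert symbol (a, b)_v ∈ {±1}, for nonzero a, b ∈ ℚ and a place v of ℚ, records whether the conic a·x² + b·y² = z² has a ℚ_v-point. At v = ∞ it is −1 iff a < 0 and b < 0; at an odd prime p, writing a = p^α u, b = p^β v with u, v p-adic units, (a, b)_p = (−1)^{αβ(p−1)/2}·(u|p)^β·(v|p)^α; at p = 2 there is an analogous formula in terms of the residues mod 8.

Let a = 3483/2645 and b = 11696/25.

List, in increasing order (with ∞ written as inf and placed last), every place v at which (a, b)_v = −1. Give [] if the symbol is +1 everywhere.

Mod squares: a ≡ 215, b ≡ 731. Check v ∈ {∞, 2, 3, 5, 17, 23, 43}.
v=3: a=3^4·(≡2), b=3^0·(≡2) mod 3; (2|3)=-1, (2|3)=-1; (−1)^{4·0·1}·(-1)^0·(-1)^4 = +1.
v=5: a=5^-1·(≡2), b=5^-2·(≡1) mod 5; (2|5)=-1, (1|5)=+1; (−1)^{-1·-2·2}·(-1)^-2·(+1)^-1 = +1.
v=∞: 215 > 0 and 731 > 0  ⇒  (a,b)_∞ = +1.
v=43: a=43^1·(≡33), b=43^1·(≡4) mod 43; (33|43)=-1, (4|43)=+1; (−1)^{1·1·21}·(-1)^1·(+1)^1 = +1.
v=17: a=17^0·(≡10), b=17^1·(≡1) mod 17; (10|17)=-1, (1|17)=+1; (−1)^{0·1·8}·(-1)^1·(+1)^0 = -1.
v=23: a=23^-2·(≡2), b=23^0·(≡6) mod 23; (2|23)=+1, (6|23)=+1; (−1)^{-2·0·11}·(+1)^0·(+1)^-2 = +1.
v=2: v_2(a)=0, v_2(b)=4; units ≡ 7, 3 (mod 8); ε·ε+αω+βω = 1·1+0·1+4·0 ≡ 1  ⇒  (a,b)_2 = -1.
Ram(215, 731) = {2, 17}; no ℚ_2-point on the conic.

[2, 17]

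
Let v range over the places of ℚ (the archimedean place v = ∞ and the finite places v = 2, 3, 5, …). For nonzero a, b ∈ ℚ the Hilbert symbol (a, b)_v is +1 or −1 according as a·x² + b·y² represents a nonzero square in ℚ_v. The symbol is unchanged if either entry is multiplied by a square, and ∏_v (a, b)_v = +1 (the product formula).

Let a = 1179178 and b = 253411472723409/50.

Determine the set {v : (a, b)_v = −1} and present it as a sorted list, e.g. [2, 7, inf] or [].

[2, 11, 13, 19]

(a, b) ≡ (1179178, 2) mod (ℚ^×)²; places V = {2, 3, 5, 7, 11, 13, 19, 31, ∞}.
(a,b)_∞: sgn(1179178)=+, sgn(2)=+, so +1.
(a,b)_3: α=0, u≡1; β=6, v≡2 (mod 3); (1|3)=+1, (2|3)=-1; sign (−1)^0·+1^6·-1^0 = +1.
(a,b)_5: α=0, u≡3; β=-2, v≡2 (mod 5); (3|5)=-1, (2|5)=-1; sign (−1)^0·-1^-2·-1^0 = +1.
(a,b)_19: α=1, u≡8; β=2, v≡3 (mod 19); (8|19)=-1, (3|19)=-1; sign (−1)^0·-1^2·-1^1 = -1.
(a,b)_13: α=1, u≡5; β=2, v≡5 (mod 13); (5|13)=-1, (5|13)=-1; sign (−1)^0·-1^2·-1^1 = -1.
(a,b)_2: α=1, β=-1; u≡5, v≡1 (mod 8); ε(u)ε(v)=0·0, αω(v)=1·0, βω(u)=-1·1; sum ≡ 1  ⇒  -1.
(a,b)_31: α=1, u≡1; β=2, v≡10 (mod 31); (1|31)=+1, (10|31)=+1; sign (−1)^0·+1^2·+1^1 = +1.
(a,b)_11: α=1, u≡3; β=2, v≡8 (mod 11); (3|11)=+1, (8|11)=-1; sign (−1)^0·+1^2·-1^1 = -1.
(a,b)_7: α=1, u≡6; β=2, v≡2 (mod 7); (6|7)=-1, (2|7)=+1; sign (−1)^0·-1^2·+1^1 = +1.
|Ram(1179178, 2)| = 4, even; anisotropic at {2, 11, 13, 19}.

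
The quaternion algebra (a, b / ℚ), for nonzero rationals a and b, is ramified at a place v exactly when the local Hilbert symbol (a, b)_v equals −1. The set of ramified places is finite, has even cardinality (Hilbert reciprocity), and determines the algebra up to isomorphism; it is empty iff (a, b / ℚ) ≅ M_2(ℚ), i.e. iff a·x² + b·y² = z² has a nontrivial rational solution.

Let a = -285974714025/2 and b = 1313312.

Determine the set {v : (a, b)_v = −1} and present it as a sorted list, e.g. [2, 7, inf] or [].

Mod squares: a ≡ -282444162, b ≡ 82082. Check v ∈ {∞, 2, 3, 5, 7, 11, 13, 31, 37, 41}.
v=3: a=3^5·(≡1), b=3^0·(≡2) mod 3; (1|3)=+1, (2|3)=-1; (−1)^{5·0·1}·(+1)^0·(-1)^5 = -1.
v=41: a=41^1·(≡39), b=41^1·(≡11) mod 41; (39|41)=+1, (11|41)=-1; (−1)^{1·1·20}·(+1)^1·(-1)^1 = -1.
v=11: a=11^1·(≡2), b=11^1·(≡9) mod 11; (2|11)=-1, (9|11)=+1; (−1)^{1·1·5}·(-1)^1·(+1)^1 = +1.
v=7: a=7^1·(≡5), b=7^1·(≡2) mod 7; (5|7)=-1, (2|7)=+1; (−1)^{1·1·3}·(-1)^1·(+1)^1 = +1.
v=∞: -282444162 < 0 and 82082 > 0  ⇒  (a,b)_∞ = +1.
v=5: a=5^2·(≡2), b=5^0·(≡2) mod 5; (2|5)=-1, (2|5)=-1; (−1)^{2·0·2}·(-1)^0·(-1)^2 = +1.
v=31: a=31^1·(≡22), b=31^0·(≡28) mod 31; (22|31)=-1, (28|31)=+1; (−1)^{1·0·15}·(-1)^0·(+1)^1 = +1.
v=2: v_2(a)=-1, v_2(b)=5; units ≡ 7, 1 (mod 8); ε·ε+αω+βω = 1·0+-1·0+5·0 ≡ 0  ⇒  (a,b)_2 = +1.
v=37: a=37^1·(≡20), b=37^0·(≡34) mod 37; (20|37)=-1, (34|37)=+1; (−1)^{1·0·18}·(-1)^0·(+1)^1 = +1.
v=13: a=13^1·(≡12), b=13^1·(≡1) mod 13; (12|13)=+1, (1|13)=+1; (−1)^{1·1·6}·(+1)^1·(+1)^1 = +1.
Ram(-282444162, 82082) = {3, 41}; no ℚ_3-point on the conic.

[3, 41]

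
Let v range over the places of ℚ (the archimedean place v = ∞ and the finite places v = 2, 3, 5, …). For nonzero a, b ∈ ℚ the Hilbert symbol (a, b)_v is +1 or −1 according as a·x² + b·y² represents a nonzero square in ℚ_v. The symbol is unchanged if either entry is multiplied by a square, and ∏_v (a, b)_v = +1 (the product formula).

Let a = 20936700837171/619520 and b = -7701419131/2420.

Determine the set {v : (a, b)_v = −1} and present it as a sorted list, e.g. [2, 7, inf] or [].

(a, b) ≡ (53095, -1295) mod (ℚ^×)²; places V = {2, 3, 5, 7, 11, 19, 37, 41, ∞}.
(a,b)_7: α=1, u≡1; β=3, v≡4 (mod 7); (1|7)=+1, (4|7)=+1; sign (−1)^1·+1^3·+1^1 = -1.
(a,b)_37: α=1, u≡24; β=1, v≡22 (mod 37); (24|37)=-1, (22|37)=-1; sign (−1)^0·-1^1·-1^1 = +1.
(a,b)_11: α=-2, u≡4; β=-2, v≡5 (mod 11); (4|11)=+1, (5|11)=+1; sign (−1)^0·+1^-2·+1^-2 = +1.
(a,b)_41: α=3, u≡19; β=2, v≡12 (mod 41); (19|41)=-1, (12|41)=-1; sign (−1)^0·-1^2·-1^3 = -1.
(a,b)_5: α=-1, u≡4; β=-1, v≡1 (mod 5); (4|5)=+1, (1|5)=+1; sign (−1)^0·+1^-1·+1^-1 = +1.
(a,b)_3: α=2, u≡1; β=0, v≡1 (mod 3); (1|3)=+1, (1|3)=+1; sign (−1)^0·+1^0·+1^2 = +1.
(a,b)_∞: sgn(53095)=+, sgn(-1295)=−, so +1.
(a,b)_2: α=-10, β=-2; u≡7, v≡1 (mod 8); ε(u)ε(v)=1·0, αω(v)=-10·0, βω(u)=-2·0; sum ≡ 0  ⇒  +1.
(a,b)_19: α=4, u≡11; β=2, v≡4 (mod 19); (11|19)=+1, (4|19)=+1; sign (−1)^0·+1^2·+1^4 = +1.
|Ram(53095, -1295)| = 2, even; anisotropic at {7, 41}.

[7, 41]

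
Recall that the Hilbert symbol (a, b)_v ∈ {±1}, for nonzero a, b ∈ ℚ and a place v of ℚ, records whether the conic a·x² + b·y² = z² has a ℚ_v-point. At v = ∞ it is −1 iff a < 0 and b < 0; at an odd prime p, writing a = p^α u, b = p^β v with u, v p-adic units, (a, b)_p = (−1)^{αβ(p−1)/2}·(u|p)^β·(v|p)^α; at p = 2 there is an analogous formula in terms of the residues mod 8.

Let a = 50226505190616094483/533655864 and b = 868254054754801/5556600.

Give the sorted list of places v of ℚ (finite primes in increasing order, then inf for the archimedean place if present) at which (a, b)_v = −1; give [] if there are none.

Mod squares: a ≡ 2618, b ≡ 14. Check v ∈ {∞, 2, 3, 5, 7, 11, 13, 17, 23, 31}.
v=31: a=31^2·(≡1), b=31^2·(≡25) mod 31; (1|31)=+1, (25|31)=+1; (−1)^{2·2·15}·(+1)^2·(+1)^2 = +1.
v=13: a=13^4·(≡2), b=13^2·(≡4) mod 13; (2|13)=-1, (4|13)=+1; (−1)^{4·2·6}·(-1)^2·(+1)^4 = +1.
v=∞: 2618 > 0 and 14 > 0  ⇒  (a,b)_∞ = +1.
v=23: a=23^4·(≡5), b=23^2·(≡5) mod 23; (5|23)=-1, (5|23)=-1; (−1)^{4·2·11}·(-1)^2·(-1)^4 = +1.
v=2: v_2(a)=-3, v_2(b)=-3; units ≡ 5, 7 (mod 8); ε·ε+αω+βω = 0·1+-3·0+-3·1 ≡ 1  ⇒  (a,b)_2 = -1.
v=11: a=11^3·(≡6), b=11^2·(≡9) mod 11; (6|11)=-1, (9|11)=+1; (−1)^{3·2·5}·(-1)^2·(+1)^3 = +1.
v=3: a=3^-4·(≡2), b=3^-4·(≡2) mod 3; (2|3)=-1, (2|3)=-1; (−1)^{-4·-4·1}·(-1)^-4·(-1)^-4 = +1.
v=5: a=5^0·(≡2), b=5^-2·(≡4) mod 5; (2|5)=-1, (4|5)=+1; (−1)^{0·-2·2}·(-1)^-2·(+1)^0 = +1.
v=17: a=17^3·(≡16), b=17^4·(≡12) mod 17; (16|17)=+1, (12|17)=-1; (−1)^{3·4·8}·(+1)^4·(-1)^3 = -1.
v=7: a=7^-7·(≡6), b=7^-3·(≡4) mod 7; (6|7)=-1, (4|7)=+1; (−1)^{-7·-3·3}·(-1)^-3·(+1)^-7 = +1.
Ram(2618, 14) = {2, 17}; no ℚ_2-point on the conic.

[2, 17]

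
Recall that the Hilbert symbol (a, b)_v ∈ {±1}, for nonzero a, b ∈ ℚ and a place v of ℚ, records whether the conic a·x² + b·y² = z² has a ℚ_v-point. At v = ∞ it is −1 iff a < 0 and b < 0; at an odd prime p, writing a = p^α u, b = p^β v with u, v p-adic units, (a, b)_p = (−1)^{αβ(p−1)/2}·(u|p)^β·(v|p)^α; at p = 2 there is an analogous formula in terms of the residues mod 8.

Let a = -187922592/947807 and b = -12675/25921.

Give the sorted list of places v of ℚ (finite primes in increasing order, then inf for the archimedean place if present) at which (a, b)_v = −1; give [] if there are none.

(a, b) ≡ (-19734, -3) mod (ℚ^×)²; places V = {2, 3, 5, 7, 11, 13, 23, 29, ∞}.
(a,b)_2: α=5, β=0; u≡5, v≡5 (mod 8); ε(u)ε(v)=0·0, αω(v)=5·1, βω(u)=0·1; sum ≡ 1  ⇒  -1.
(a,b)_13: α=3, u≡10; β=2, v≡10 (mod 13); (10|13)=+1, (10|13)=+1; sign (−1)^0·+1^2·+1^3 = +1.
(a,b)_29: α=-2, u≡10; β=0, v≡12 (mod 29); (10|29)=-1, (12|29)=-1; sign (−1)^0·-1^0·-1^-2 = +1.
(a,b)_23: α=-1, u≡18; β=-2, v≡7 (mod 23); (18|23)=+1, (7|23)=-1; sign (−1)^0·+1^-2·-1^-1 = -1.
(a,b)_7: α=-2, u≡5; β=-2, v≡4 (mod 7); (5|7)=-1, (4|7)=+1; sign (−1)^0·-1^-2·+1^-2 = +1.
(a,b)_∞: sgn(-19734)=−, sgn(-3)=−, so -1.
(a,b)_5: α=0, u≡4; β=2, v≡3 (mod 5); (4|5)=+1, (3|5)=-1; sign (−1)^0·+1^2·-1^0 = +1.
(a,b)_3: α=5, u≡1; β=1, v≡2 (mod 3); (1|3)=+1, (2|3)=-1; sign (−1)^1·+1^1·-1^5 = +1.
(a,b)_11: α=1, u≡10; β=0, v≡6 (mod 11); (10|11)=-1, (6|11)=-1; sign (−1)^0·-1^0·-1^1 = -1.
|Ram(-19734, -3)| = 4, even; anisotropic at {2, 11, 23, ∞}.

[2, 11, 23, inf]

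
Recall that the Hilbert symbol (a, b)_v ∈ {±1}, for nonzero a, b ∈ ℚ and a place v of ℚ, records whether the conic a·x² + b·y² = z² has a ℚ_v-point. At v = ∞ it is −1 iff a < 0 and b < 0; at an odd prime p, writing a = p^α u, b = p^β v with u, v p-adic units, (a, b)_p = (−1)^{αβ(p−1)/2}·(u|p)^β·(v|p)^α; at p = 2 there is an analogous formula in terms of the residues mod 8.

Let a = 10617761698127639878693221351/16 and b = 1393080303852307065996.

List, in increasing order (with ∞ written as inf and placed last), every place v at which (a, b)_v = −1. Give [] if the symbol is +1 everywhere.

[2, 7, 11, 29, 37, 41]

(a, b) ≡ (551551, 374699) mod (ℚ^×)²; places V = {2, 3, 7, 11, 13, 19, 29, 37, 41, ∞}.
(a,b)_19: α=1, u≡4; β=1, v≡12 (mod 19); (4|19)=+1, (12|19)=-1; sign (−1)^1·+1^1·-1^1 = +1.
(a,b)_11: α=3, u≡1; β=2, v≡2 (mod 11); (1|11)=+1, (2|11)=-1; sign (−1)^0·+1^2·-1^3 = -1.
(a,b)_13: α=1, u≡8; β=1, v≡11 (mod 13); (8|13)=-1, (11|13)=-1; sign (−1)^0·-1^1·-1^1 = +1.
(a,b)_3: α=6, u≡1; β=4, v≡2 (mod 3); (1|3)=+1, (2|3)=-1; sign (−1)^0·+1^4·-1^6 = +1.
(a,b)_41: α=4, u≡35; β=3, v≡2 (mod 41); (35|41)=-1, (2|41)=+1; sign (−1)^0·-1^3·+1^4 = -1.
(a,b)_∞: sgn(551551)=+, sgn(374699)=+, so +1.
(a,b)_7: α=3, u≡2; β=2, v≡6 (mod 7); (2|7)=+1, (6|7)=-1; sign (−1)^0·+1^2·-1^3 = -1.
(a,b)_29: α=3, u≡24; β=2, v≡14 (mod 29); (24|29)=+1, (14|29)=-1; sign (−1)^0·+1^2·-1^3 = -1.
(a,b)_2: α=-4, β=2; u≡7, v≡3 (mod 8); ε(u)ε(v)=1·1, αω(v)=-4·1, βω(u)=2·0; sum ≡ 1  ⇒  -1.
(a,b)_37: α=4, u≡5; β=3, v≡1 (mod 37); (5|37)=-1, (1|37)=+1; sign (−1)^0·-1^3·+1^4 = -1.
(551551, 374699 / ℚ) ramifies at {2, 7, 11, 29, 37, 41}: a division algebra.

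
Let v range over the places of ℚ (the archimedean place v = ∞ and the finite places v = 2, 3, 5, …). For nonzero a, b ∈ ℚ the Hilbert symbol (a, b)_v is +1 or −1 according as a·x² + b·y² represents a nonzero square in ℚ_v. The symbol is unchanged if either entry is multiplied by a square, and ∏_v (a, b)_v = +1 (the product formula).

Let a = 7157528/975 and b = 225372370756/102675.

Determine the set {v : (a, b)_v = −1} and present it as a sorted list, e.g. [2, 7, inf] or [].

[2, 19]

Mod squares: a ≡ 1482, b ≡ 3. Check v ∈ {∞, 2, 3, 5, 7, 13, 19, 31, 37}.
v=37: a=37^0·(≡2), b=37^-2·(≡21) mod 37; (2|37)=-1, (21|37)=+1; (−1)^{0·-2·18}·(-1)^-2·(+1)^0 = +1.
v=7: a=7^2·(≡5), b=7^0·(≡6) mod 7; (5|7)=-1, (6|7)=-1; (−1)^{2·0·3}·(-1)^0·(-1)^2 = +1.
v=∞: 1482 > 0 and 3 > 0  ⇒  (a,b)_∞ = +1.
v=3: a=3^-1·(≡2), b=3^-1·(≡1) mod 3; (2|3)=-1, (1|3)=+1; (−1)^{-1·-1·1}·(-1)^-1·(+1)^-1 = +1.
v=13: a=13^-1·(≡4), b=13^2·(≡1) mod 13; (4|13)=+1, (1|13)=+1; (−1)^{-1·2·6}·(+1)^2·(+1)^-1 = +1.
v=5: a=5^-2·(≡2), b=5^-2·(≡3) mod 5; (2|5)=-1, (3|5)=-1; (−1)^{-2·-2·2}·(-1)^-2·(-1)^-2 = +1.
v=19: a=19^1·(≡3), b=19^2·(≡18) mod 19; (3|19)=-1, (18|19)=-1; (−1)^{1·2·9}·(-1)^2·(-1)^1 = -1.
v=2: v_2(a)=3, v_2(b)=2; units ≡ 5, 3 (mod 8); ε·ε+αω+βω = 0·1+3·1+2·1 ≡ 1  ⇒  (a,b)_2 = -1.
v=31: a=31^2·(≡5), b=31^4·(≡22) mod 31; (5|31)=+1, (22|31)=-1; (−1)^{2·4·15}·(+1)^4·(-1)^2 = +1.
|Ram(1482, 3)| = 2, even; anisotropic at {2, 19}.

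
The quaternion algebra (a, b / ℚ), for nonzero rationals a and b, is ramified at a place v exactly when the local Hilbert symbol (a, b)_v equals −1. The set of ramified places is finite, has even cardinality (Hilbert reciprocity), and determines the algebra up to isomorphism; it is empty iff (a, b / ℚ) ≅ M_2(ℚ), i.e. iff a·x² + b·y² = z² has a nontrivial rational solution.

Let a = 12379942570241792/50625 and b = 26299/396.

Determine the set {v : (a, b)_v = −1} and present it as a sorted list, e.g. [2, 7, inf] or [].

Mod squares: a ≡ 119567, b ≡ 1001. Check v ∈ {∞, 2, 3, 5, 7, 11, 13, 17, 19, 29, 31}.
v=13: a=13^4·(≡7), b=13^1·(≡10) mod 13; (7|13)=-1, (10|13)=+1; (−1)^{4·1·6}·(-1)^1·(+1)^4 = -1.
v=31: a=31^1·(≡11), b=31^0·(≡25) mod 31; (11|31)=-1, (25|31)=+1; (−1)^{1·0·15}·(-1)^0·(+1)^1 = +1.
v=5: a=5^-4·(≡2), b=5^0·(≡4) mod 5; (2|5)=-1, (4|5)=+1; (−1)^{-4·0·2}·(-1)^0·(+1)^-4 = +1.
v=19: a=19^1·(≡1), b=19^0·(≡18) mod 19; (1|19)=+1, (18|19)=-1; (−1)^{1·0·9}·(+1)^0·(-1)^1 = -1.
v=29: a=29^1·(≡16), b=29^0·(≡12) mod 29; (16|29)=+1, (12|29)=-1; (−1)^{1·0·14}·(+1)^0·(-1)^1 = -1.
v=∞: 119567 > 0 and 1001 > 0  ⇒  (a,b)_∞ = +1.
v=17: a=17^2·(≡12), b=17^2·(≡8) mod 17; (12|17)=-1, (8|17)=+1; (−1)^{2·2·8}·(-1)^2·(+1)^2 = +1.
v=3: a=3^-4·(≡2), b=3^-2·(≡2) mod 3; (2|3)=-1, (2|3)=-1; (−1)^{-4·-2·1}·(-1)^-2·(-1)^-4 = +1.
v=2: v_2(a)=8, v_2(b)=-2; units ≡ 7, 1 (mod 8); ε·ε+αω+βω = 1·0+8·0+-2·0 ≡ 0  ⇒  (a,b)_2 = +1.
v=11: a=11^0·(≡6), b=11^-1·(≡3) mod 11; (6|11)=-1, (3|11)=+1; (−1)^{0·-1·5}·(-1)^-1·(+1)^0 = -1.
v=7: a=7^3·(≡1), b=7^1·(≡3) mod 7; (1|7)=+1, (3|7)=-1; (−1)^{3·1·3}·(+1)^1·(-1)^3 = +1.
|Ram(119567, 1001)| = 4, even; anisotropic at {11, 13, 19, 29}.

[11, 13, 19, 29]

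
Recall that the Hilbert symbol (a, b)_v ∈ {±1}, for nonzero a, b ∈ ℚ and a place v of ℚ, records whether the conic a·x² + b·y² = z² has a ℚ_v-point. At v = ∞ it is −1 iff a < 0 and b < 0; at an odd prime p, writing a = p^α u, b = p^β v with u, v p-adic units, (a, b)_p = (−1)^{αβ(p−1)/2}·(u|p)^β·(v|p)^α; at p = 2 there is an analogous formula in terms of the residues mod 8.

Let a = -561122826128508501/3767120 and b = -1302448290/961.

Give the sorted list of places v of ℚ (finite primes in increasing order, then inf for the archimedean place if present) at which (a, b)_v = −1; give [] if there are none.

Mod squares: a ≡ -2145, b ≡ -4290. Check v ∈ {∞, 2, 3, 5, 7, 11, 13, 17, 19, 29, 31}.
v=19: a=19^2·(≡10), b=19^2·(≡7) mod 19; (10|19)=-1, (7|19)=+1; (−1)^{2·2·9}·(-1)^2·(+1)^2 = +1.
v=13: a=13^3·(≡1), b=13^1·(≡8) mod 13; (1|13)=+1, (8|13)=-1; (−1)^{3·1·6}·(+1)^1·(-1)^3 = -1.
v=7: a=7^-2·(≡4), b=7^0·(≡2) mod 7; (4|7)=+1, (2|7)=+1; (−1)^{-2·0·3}·(+1)^0·(+1)^-2 = +1.
v=5: a=5^-1·(≡1), b=5^1·(≡2) mod 5; (1|5)=+1, (2|5)=-1; (−1)^{-1·1·2}·(+1)^1·(-1)^-1 = -1.
v=2: v_2(a)=-4, v_2(b)=1; units ≡ 7, 7 (mod 8); ε·ε+αω+βω = 1·1+-4·0+1·0 ≡ 1  ⇒  (a,b)_2 = -1.
v=11: a=11^3·(≡3), b=11^1·(≡7) mod 11; (3|11)=+1, (7|11)=-1; (−1)^{3·1·5}·(+1)^1·(-1)^3 = +1.
v=17: a=17^2·(≡3), b=17^0·(≡7) mod 17; (3|17)=-1, (7|17)=-1; (−1)^{2·0·8}·(-1)^0·(-1)^2 = +1.
v=29: a=29^2·(≡13), b=29^2·(≡21) mod 29; (13|29)=+1, (21|29)=-1; (−1)^{2·2·14}·(+1)^2·(-1)^2 = +1.
v=3: a=3^7·(≡2), b=3^1·(≡1) mod 3; (2|3)=-1, (1|3)=+1; (−1)^{7·1·1}·(-1)^1·(+1)^7 = +1.
v=31: a=31^-2·(≡14), b=31^-2·(≡1) mod 31; (14|31)=+1, (1|31)=+1; (−1)^{-2·-2·15}·(+1)^-2·(+1)^-2 = +1.
v=∞: -2145 < 0 and -4290 < 0  ⇒  (a,b)_∞ = -1.
Ram(-2145, -4290) = {2, 5, 13, ∞}; no ℚ_2-point on the conic.

[2, 5, 13, inf]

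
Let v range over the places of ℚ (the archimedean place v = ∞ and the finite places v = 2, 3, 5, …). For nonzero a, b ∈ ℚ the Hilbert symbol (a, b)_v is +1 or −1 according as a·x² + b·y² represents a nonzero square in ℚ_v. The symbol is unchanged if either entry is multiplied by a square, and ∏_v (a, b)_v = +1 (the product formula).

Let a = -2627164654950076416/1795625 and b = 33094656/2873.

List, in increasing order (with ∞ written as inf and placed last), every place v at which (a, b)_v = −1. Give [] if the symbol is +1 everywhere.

[2, 7]

Mod squares: a ≡ -357, b ≡ 6783. Check v ∈ {∞, 2, 3, 5, 7, 13, 17, 19}.
v=5: a=5^-4·(≡3), b=5^0·(≡2) mod 5; (3|5)=-1, (2|5)=-1; (−1)^{-4·0·2}·(-1)^0·(-1)^-4 = +1.
v=19: a=19^4·(≡7), b=19^1·(≡14) mod 19; (7|19)=+1, (14|19)=-1; (−1)^{4·1·9}·(+1)^1·(-1)^4 = +1.
v=17: a=17^-1·(≡4), b=17^-1·(≡9) mod 17; (4|17)=+1, (9|17)=+1; (−1)^{-1·-1·8}·(+1)^-1·(+1)^-1 = +1.
v=2: v_2(a)=12, v_2(b)=10; units ≡ 3, 7 (mod 8); ε·ε+αω+βω = 1·1+12·0+10·1 ≡ 1  ⇒  (a,b)_2 = -1.
v=3: a=3^15·(≡1), b=3^5·(≡2) mod 3; (1|3)=+1, (2|3)=-1; (−1)^{15·5·1}·(+1)^5·(-1)^15 = +1.
v=∞: -357 < 0 and 6783 > 0  ⇒  (a,b)_∞ = +1.
v=7: a=7^3·(≡5), b=7^1·(≡5) mod 7; (5|7)=-1, (5|7)=-1; (−1)^{3·1·3}·(-1)^1·(-1)^3 = -1.
v=13: a=13^-2·(≡5), b=13^-2·(≡9) mod 13; (5|13)=-1, (9|13)=+1; (−1)^{-2·-2·6}·(-1)^-2·(+1)^-2 = +1.
Ram(-357, 6783) = {2, 7}; no ℚ_2-point on the conic.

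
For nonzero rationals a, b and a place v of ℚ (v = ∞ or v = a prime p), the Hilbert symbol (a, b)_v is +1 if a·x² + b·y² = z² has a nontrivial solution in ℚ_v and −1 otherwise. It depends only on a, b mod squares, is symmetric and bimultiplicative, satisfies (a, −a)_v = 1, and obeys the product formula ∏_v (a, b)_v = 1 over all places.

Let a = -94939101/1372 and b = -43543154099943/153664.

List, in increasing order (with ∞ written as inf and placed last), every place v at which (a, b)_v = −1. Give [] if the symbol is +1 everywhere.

[7, inf]

(a, b) ≡ (-483, -23) mod (ℚ^×)²; places V = {2, 3, 7, 17, 23, ∞}.
(a,b)_∞: sgn(-483)=−, sgn(-23)=−, so -1.
(a,b)_2: α=-2, β=-6; u≡5, v≡1 (mod 8); ε(u)ε(v)=0·0, αω(v)=-2·0, βω(u)=-6·1; sum ≡ 0  ⇒  +1.
(a,b)_3: α=3, u≡1; β=4, v≡1 (mod 3); (1|3)=+1, (1|3)=+1; sign (−1)^0·+1^4·+1^3 = +1.
(a,b)_17: α=2, u≡7; β=4, v≡11 (mod 17); (7|17)=-1, (11|17)=-1; sign (−1)^0·-1^4·-1^2 = +1.
(a,b)_7: α=-3, u≡4; β=-4, v≡6 (mod 7); (4|7)=+1, (6|7)=-1; sign (−1)^0·+1^-4·-1^-3 = -1.
(a,b)_23: α=3, u≡18; β=5, v≡19 (mod 23); (18|23)=+1, (19|23)=-1; sign (−1)^1·+1^5·-1^3 = +1.
|Ram(-483, -23)| = 2, even; anisotropic at {7, ∞}.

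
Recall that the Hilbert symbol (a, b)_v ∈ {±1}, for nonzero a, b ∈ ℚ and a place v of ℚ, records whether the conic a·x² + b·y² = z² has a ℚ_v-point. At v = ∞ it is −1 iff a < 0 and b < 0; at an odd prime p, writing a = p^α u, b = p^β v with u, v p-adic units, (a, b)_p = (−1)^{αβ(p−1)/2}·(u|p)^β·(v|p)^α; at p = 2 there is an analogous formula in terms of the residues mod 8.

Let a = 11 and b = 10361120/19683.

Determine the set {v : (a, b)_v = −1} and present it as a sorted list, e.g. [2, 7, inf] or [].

(a, b) ≡ (11, 2310) mod (ℚ^×)²; places V = {2, 3, 5, 7, 11, 29, ∞}.
(a,b)_2: α=0, β=5; u≡3, v≡3 (mod 8); ε(u)ε(v)=1·1, αω(v)=0·1, βω(u)=5·1; sum ≡ 0  ⇒  +1.
(a,b)_7: α=0, u≡4; β=1, v≡4 (mod 7); (4|7)=+1, (4|7)=+1; sign (−1)^0·+1^1·+1^0 = +1.
(a,b)_∞: sgn(11)=+, sgn(2310)=+, so +1.
(a,b)_11: α=1, u≡1; β=1, v≡3 (mod 11); (1|11)=+1, (3|11)=+1; sign (−1)^1·+1^1·+1^1 = -1.
(a,b)_29: α=0, u≡11; β=2, v≡26 (mod 29); (11|29)=-1, (26|29)=-1; sign (−1)^0·-1^2·-1^0 = +1.
(a,b)_3: α=0, u≡2; β=-9, v≡2 (mod 3); (2|3)=-1, (2|3)=-1; sign (−1)^0·-1^-9·-1^0 = -1.
(a,b)_5: α=0, u≡1; β=1, v≡3 (mod 5); (1|5)=+1, (3|5)=-1; sign (−1)^0·+1^1·-1^0 = +1.
(11, 2310 / ℚ) ramifies at {3, 11}: a division algebra.

[3, 11]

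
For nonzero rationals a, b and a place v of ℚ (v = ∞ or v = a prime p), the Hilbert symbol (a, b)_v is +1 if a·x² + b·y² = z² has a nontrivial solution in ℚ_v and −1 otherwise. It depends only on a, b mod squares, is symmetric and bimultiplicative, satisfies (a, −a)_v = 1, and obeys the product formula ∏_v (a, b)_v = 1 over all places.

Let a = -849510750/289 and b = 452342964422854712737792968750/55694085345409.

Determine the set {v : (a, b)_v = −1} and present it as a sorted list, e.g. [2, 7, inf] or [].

Mod squares: a ≡ -280830, b ≡ 46. Check v ∈ {∞, 2, 3, 5, 7, 11, 17, 23, 31, 37, 43}.
v=7: a=7^0·(≡5), b=7^-4·(≡1) mod 7; (5|7)=-1, (1|7)=+1; (−1)^{0·-4·3}·(-1)^-4·(+1)^0 = +1.
v=∞: -280830 < 0 and 46 > 0  ⇒  (a,b)_∞ = +1.
v=5: a=5^3·(≡1), b=5^12·(≡1) mod 5; (1|5)=+1, (1|5)=+1; (−1)^{3·12·2}·(+1)^12·(+1)^3 = +1.
v=31: a=31^0·(≡23), b=31^-2·(≡3) mod 31; (23|31)=-1, (3|31)=-1; (−1)^{0·-2·15}·(-1)^-2·(-1)^0 = +1.
v=2: v_2(a)=1, v_2(b)=1; units ≡ 1, 7 (mod 8); ε·ε+αω+βω = 0·1+1·0+1·0 ≡ 0  ⇒  (a,b)_2 = +1.
v=23: a=23^1·(≡1), b=23^1·(≡8) mod 23; (1|23)=+1, (8|23)=+1; (−1)^{1·1·11}·(+1)^1·(+1)^1 = -1.
v=43: a=43^0·(≡7), b=43^2·(≡8) mod 43; (7|43)=-1, (8|43)=-1; (−1)^{0·2·21}·(-1)^2·(-1)^0 = +1.
v=3: a=3^1·(≡2), b=3^8·(≡1) mod 3; (2|3)=-1, (1|3)=+1; (−1)^{1·8·1}·(-1)^8·(+1)^1 = +1.
v=37: a=37^1·(≡20), b=37^4·(≡27) mod 37; (20|37)=-1, (27|37)=+1; (−1)^{1·4·18}·(-1)^4·(+1)^1 = +1.
v=11: a=11^3·(≡1), b=11^6·(≡7) mod 11; (1|11)=+1, (7|11)=-1; (−1)^{3·6·5}·(+1)^6·(-1)^3 = -1.
v=17: a=17^-2·(≡7), b=17^-6·(≡5) mod 17; (7|17)=-1, (5|17)=-1; (−1)^{-2·-6·8}·(-1)^-6·(-1)^-2 = +1.
(-280830, 46 / ℚ) ramifies at {11, 23}: a division algebra.

[11, 23]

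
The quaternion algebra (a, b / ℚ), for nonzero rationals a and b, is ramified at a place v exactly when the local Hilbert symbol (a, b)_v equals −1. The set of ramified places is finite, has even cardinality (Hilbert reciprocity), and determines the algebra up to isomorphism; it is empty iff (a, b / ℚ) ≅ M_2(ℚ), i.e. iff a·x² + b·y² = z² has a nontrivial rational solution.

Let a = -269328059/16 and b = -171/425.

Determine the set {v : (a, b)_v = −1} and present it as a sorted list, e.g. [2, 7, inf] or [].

Mod squares: a ≡ -19019, b ≡ -323. Check v ∈ {∞, 2, 3, 5, 7, 11, 13, 17, 19}.
v=17: a=17^2·(≡8), b=17^-1·(≡2) mod 17; (8|17)=+1, (2|17)=+1; (−1)^{2·-1·8}·(+1)^-1·(+1)^2 = +1.
v=5: a=5^0·(≡1), b=5^-2·(≡2) mod 5; (1|5)=+1, (2|5)=-1; (−1)^{0·-2·2}·(+1)^-2·(-1)^0 = +1.
v=11: a=11^1·(≡5), b=11^0·(≡7) mod 11; (5|11)=+1, (7|11)=-1; (−1)^{1·0·5}·(+1)^0·(-1)^1 = -1.
v=19: a=19^1·(≡7), b=19^1·(≡15) mod 19; (7|19)=+1, (15|19)=-1; (−1)^{1·1·9}·(+1)^1·(-1)^1 = +1.
v=13: a=13^1·(≡8), b=13^0·(≡7) mod 13; (8|13)=-1, (7|13)=-1; (−1)^{1·0·6}·(-1)^0·(-1)^1 = -1.
v=∞: -19019 < 0 and -323 < 0  ⇒  (a,b)_∞ = -1.
v=3: a=3^0·(≡1), b=3^2·(≡1) mod 3; (1|3)=+1, (1|3)=+1; (−1)^{0·2·1}·(+1)^2·(+1)^0 = +1.
v=2: v_2(a)=-4, v_2(b)=0; units ≡ 5, 5 (mod 8); ε·ε+αω+βω = 0·0+-4·1+0·1 ≡ 0  ⇒  (a,b)_2 = +1.
v=7: a=7^3·(≡6), b=7^0·(≡5) mod 7; (6|7)=-1, (5|7)=-1; (−1)^{3·0·3}·(-1)^0·(-1)^3 = -1.
(-19019, -323 / ℚ) ramifies at {7, 11, 13, ∞}: a division algebra.

[7, 11, 13, inf]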